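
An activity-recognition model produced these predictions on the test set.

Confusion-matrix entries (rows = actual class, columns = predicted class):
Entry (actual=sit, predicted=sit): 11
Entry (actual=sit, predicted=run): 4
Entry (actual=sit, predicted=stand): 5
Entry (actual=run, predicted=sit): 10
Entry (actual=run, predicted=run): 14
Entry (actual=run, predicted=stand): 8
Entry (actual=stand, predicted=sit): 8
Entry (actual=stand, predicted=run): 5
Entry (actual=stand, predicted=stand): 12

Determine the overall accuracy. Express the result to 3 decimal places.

0.481

Accuracy = trace / total = (11+14+12=37) / 77 = 37/77 = 0.481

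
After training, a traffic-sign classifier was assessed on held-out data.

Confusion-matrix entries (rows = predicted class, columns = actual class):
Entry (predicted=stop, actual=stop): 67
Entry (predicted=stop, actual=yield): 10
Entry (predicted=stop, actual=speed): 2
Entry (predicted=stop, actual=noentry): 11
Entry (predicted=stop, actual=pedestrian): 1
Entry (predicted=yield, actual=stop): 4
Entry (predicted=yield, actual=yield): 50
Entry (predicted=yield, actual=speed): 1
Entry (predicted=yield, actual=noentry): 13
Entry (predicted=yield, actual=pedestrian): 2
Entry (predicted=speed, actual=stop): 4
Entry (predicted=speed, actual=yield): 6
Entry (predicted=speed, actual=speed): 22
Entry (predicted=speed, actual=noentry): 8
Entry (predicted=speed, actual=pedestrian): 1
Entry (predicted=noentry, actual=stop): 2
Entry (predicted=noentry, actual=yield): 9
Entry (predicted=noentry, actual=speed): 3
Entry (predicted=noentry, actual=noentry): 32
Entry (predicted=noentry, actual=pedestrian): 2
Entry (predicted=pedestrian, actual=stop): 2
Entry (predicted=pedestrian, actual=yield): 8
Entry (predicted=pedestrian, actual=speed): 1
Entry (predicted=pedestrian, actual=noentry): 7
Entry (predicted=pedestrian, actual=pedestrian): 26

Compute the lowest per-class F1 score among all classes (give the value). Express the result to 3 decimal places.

Per-class F1 score (2·TP/(2·TP+FP+FN)):
  stop: TP=67, FP=10+2+11+1=24, FN=4+4+2+2=12 → 134/170 = 0.7882
  yield: TP=50, FP=4+1+13+2=20, FN=10+6+9+8=33 → 100/153 = 0.6536
  speed: TP=22, FP=4+6+8+1=19, FN=2+1+3+1=7 → 44/70 = 0.6286
  noentry: TP=32, FP=2+9+3+2=16, FN=11+13+8+7=39 → 64/119 = 0.5378
  pedestrian: TP=26, FP=2+8+1+7=18, FN=1+2+1+2=6 → 52/76 = 0.6842
Lowest is class 'noentry' with F1 score = 0.538.

0.538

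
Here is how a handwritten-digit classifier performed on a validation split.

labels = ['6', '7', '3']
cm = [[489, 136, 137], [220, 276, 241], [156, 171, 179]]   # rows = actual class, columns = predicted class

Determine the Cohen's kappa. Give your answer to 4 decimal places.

0.1971

Observed agreement pₒ = trace/N = 944/2005 = 0.47082
Expected agreement pₑ = Σ (rowᵢ·colᵢ)/N² = (762·865 + 737·583 + 506·557)/2005² = 0.34095
κ = (pₒ − pₑ)/(1 − pₑ) = (0.47082 − 0.34095)/(1 − 0.34095) = 0.1971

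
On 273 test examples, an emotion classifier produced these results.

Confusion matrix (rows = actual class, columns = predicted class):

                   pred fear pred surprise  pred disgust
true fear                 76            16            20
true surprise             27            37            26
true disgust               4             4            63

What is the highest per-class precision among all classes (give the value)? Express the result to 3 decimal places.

0.710

Per-class precision (TP/(TP+FP)):
  fear: TP=76, FP=27+4=31 → 76/107 = 0.7103
  surprise: TP=37, FP=16+4=20 → 37/57 = 0.6491
  disgust: TP=63, FP=20+26=46 → 63/109 = 0.5780
Highest is class 'fear' with precision = 0.710.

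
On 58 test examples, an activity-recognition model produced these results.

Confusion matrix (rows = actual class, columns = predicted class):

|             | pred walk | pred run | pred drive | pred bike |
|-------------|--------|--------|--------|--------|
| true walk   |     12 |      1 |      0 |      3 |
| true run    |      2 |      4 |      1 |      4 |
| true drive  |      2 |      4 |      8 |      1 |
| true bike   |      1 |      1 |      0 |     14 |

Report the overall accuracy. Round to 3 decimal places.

Accuracy = trace / total = (12+4+8+14=38) / 58 = 38/58 = 0.655

0.655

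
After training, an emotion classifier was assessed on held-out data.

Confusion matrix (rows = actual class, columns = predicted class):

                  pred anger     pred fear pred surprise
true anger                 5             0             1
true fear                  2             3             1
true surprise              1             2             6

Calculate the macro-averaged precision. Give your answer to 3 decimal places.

0.658

Per-class precision (TP/(TP+FP)):
  anger: TP=5, FP=2+1=3 → 5/8 = 0.6250
  fear: TP=3, FP=0+2=2 → 3/5 = 0.6000
  surprise: TP=6, FP=1+1=2 → 6/8 = 0.7500
Macro-precision = mean = (0.6250 + 0.6000 + 0.7500) / 3 = 0.658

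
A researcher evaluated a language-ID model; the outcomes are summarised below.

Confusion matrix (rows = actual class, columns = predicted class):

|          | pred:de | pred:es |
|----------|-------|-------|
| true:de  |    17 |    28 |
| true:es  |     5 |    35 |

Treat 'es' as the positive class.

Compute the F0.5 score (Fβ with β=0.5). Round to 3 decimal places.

0.599

Fβ = (1+β²)·TP / ((1+β²)·TP + β²·FN + FP), with β²=1/4
= 1.25·35 / (1.25·35 + 0.25·5 + 28) = 0.599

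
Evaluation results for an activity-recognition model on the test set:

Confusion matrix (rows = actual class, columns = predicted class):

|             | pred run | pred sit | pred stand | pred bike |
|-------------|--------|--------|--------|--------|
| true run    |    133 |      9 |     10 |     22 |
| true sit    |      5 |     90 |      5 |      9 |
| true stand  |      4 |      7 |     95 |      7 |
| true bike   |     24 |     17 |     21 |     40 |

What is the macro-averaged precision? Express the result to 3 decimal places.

0.693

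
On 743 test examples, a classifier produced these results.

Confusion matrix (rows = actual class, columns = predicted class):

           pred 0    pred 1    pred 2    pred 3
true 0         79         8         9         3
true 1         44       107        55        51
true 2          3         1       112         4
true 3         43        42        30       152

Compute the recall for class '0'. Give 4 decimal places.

0.7980

Take TP from the diagonal, FP from the rest of the '0' prediction marginal, FN from the rest of the '0' actual marginal.
recall = TP/(TP+FN).
0: TP=79, FN=8+9+3=20 → 79/99 = 0.79798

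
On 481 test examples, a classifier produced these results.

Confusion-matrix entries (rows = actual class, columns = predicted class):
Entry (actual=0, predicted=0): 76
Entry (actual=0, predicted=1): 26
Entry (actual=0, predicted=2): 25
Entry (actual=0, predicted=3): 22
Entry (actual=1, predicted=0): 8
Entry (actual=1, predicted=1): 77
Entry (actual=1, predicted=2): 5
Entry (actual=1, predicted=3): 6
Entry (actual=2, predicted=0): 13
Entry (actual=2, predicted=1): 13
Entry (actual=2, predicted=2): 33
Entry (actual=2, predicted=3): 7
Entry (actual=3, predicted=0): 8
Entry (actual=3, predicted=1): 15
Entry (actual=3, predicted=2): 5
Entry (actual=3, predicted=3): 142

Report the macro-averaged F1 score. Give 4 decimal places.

0.6470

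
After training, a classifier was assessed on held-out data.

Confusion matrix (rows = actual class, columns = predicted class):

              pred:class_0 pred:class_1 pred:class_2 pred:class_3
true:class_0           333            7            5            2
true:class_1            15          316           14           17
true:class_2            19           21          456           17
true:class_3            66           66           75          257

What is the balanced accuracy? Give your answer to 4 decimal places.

0.8188

Balanced accuracy = mean of per-class recall.
  class_0: recall = 333/347 = 0.95965
  class_1: recall = 316/362 = 0.87293
  class_2: recall = 456/513 = 0.88889
  class_3: recall = 257/464 = 0.55388
Mean = (0.95965 + 0.87293 + 0.88889 + 0.55388) / 4 = 0.8188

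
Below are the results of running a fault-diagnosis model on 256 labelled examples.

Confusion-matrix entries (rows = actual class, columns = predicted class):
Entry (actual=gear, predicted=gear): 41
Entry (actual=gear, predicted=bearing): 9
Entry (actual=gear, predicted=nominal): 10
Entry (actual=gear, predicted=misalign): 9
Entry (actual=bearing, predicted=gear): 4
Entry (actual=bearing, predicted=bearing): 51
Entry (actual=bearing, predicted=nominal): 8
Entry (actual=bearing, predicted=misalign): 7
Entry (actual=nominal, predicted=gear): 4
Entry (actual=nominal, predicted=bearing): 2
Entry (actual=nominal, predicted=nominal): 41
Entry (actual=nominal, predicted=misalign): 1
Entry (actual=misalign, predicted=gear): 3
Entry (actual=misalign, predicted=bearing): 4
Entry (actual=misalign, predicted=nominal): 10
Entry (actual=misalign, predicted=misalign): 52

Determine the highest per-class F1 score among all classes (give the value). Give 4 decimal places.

0.7536

Per-class F1 score (2·TP/(2·TP+FP+FN)):
  gear: TP=41, FP=4+4+3=11, FN=9+10+9=28 → 82/121 = 0.67769
  bearing: TP=51, FP=9+2+4=15, FN=4+8+7=19 → 102/136 = 0.75000
  nominal: TP=41, FP=10+8+10=28, FN=4+2+1=7 → 82/117 = 0.70085
  misalign: TP=52, FP=9+7+1=17, FN=3+4+10=17 → 104/138 = 0.75362
Highest is class 'misalign' with F1 score = 0.7536.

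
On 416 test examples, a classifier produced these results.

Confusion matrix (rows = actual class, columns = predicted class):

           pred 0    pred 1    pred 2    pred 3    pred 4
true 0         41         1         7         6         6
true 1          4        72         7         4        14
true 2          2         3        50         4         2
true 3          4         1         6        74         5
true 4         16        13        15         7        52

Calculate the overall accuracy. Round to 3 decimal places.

0.695

Accuracy = trace / total = (41+72+50+74+52=289) / 416 = 289/416 = 0.695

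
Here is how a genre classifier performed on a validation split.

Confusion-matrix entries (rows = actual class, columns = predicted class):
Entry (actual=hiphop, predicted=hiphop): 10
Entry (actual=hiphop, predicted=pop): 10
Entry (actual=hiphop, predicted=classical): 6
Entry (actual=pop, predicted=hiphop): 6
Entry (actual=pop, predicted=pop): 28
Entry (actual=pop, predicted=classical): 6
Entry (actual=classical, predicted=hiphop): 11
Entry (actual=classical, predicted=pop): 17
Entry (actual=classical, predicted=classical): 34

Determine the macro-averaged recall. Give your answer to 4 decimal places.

0.5443

Per-class recall (TP/(TP+FN)):
  hiphop: TP=10, FN=10+6=16 → 10/26 = 0.38462
  pop: TP=28, FN=6+6=12 → 28/40 = 0.70000
  classical: TP=34, FN=11+17=28 → 34/62 = 0.54839
Macro-recall = mean = (0.38462 + 0.70000 + 0.54839) / 3 = 0.5443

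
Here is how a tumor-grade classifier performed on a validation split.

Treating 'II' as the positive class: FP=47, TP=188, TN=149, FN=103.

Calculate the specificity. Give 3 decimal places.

0.760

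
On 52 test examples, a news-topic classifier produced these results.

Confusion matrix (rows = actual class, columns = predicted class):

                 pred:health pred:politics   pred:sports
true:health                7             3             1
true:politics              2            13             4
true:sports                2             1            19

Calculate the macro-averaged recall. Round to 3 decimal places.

0.728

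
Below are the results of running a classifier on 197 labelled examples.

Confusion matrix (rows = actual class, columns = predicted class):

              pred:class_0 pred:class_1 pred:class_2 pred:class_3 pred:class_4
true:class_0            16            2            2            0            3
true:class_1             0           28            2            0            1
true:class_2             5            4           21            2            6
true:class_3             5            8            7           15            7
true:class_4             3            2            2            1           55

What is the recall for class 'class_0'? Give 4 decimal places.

0.6957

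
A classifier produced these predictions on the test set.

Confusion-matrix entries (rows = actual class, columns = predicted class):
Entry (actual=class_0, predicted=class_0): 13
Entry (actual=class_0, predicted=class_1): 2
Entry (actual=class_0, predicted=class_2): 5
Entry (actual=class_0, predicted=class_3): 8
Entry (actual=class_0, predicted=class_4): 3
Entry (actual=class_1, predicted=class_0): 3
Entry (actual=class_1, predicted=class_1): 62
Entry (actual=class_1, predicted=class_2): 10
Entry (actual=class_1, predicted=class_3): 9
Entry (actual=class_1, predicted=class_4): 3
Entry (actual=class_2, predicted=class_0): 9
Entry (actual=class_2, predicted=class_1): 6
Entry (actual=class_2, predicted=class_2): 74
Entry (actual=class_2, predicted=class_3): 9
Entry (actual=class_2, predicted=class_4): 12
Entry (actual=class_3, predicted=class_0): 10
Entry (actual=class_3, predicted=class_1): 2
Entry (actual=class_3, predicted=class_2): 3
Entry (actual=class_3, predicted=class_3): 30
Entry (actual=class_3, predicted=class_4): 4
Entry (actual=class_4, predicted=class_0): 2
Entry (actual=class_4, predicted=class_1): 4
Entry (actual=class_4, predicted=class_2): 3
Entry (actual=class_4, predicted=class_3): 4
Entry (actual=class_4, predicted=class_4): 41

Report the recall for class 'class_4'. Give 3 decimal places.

0.759

One-vs-rest for 'class_4': TP = diagonal; FP = other classes predicted 'class_4'; FN = 'class_4' predicted as other.
recall = TP/(TP+FN).
class_4: TP=41, FN=2+4+3+4=13 → 41/54 = 0.7593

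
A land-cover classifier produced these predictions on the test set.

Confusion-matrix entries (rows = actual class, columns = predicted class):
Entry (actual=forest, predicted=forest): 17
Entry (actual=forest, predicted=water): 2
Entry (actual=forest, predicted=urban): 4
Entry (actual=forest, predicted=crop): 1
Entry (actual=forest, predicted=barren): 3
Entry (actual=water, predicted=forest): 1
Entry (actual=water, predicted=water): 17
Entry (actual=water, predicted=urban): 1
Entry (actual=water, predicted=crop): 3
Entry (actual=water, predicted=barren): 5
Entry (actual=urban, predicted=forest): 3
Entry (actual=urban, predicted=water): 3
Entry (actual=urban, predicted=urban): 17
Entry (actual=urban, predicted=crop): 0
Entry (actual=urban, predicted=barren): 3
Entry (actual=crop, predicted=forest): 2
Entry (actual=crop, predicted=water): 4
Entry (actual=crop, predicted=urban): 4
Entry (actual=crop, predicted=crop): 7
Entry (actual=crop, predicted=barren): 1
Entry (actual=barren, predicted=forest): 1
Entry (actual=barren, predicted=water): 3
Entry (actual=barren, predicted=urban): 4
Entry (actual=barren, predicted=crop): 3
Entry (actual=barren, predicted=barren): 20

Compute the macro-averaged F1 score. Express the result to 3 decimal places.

0.591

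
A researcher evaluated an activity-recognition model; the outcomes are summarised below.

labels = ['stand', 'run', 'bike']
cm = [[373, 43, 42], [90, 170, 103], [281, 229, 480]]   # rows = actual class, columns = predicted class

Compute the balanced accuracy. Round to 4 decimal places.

Balanced accuracy = mean of per-class recall.
  stand: recall = 373/458 = 0.81441
  run: recall = 170/363 = 0.46832
  bike: recall = 480/990 = 0.48485
Mean = (0.81441 + 0.46832 + 0.48485) / 3 = 0.5892

0.5892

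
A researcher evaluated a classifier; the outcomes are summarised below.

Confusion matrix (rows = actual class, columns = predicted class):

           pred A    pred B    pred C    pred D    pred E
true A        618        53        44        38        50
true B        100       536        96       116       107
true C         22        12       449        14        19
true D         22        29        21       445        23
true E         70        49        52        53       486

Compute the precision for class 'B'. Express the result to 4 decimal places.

One-vs-rest for 'B': TP = diagonal; FP = other classes predicted 'B'; FN = 'B' predicted as other.
precision = TP/(TP+FP).
B: TP=536, FP=53+12+29+49=143 → 536/679 = 0.78940

0.7894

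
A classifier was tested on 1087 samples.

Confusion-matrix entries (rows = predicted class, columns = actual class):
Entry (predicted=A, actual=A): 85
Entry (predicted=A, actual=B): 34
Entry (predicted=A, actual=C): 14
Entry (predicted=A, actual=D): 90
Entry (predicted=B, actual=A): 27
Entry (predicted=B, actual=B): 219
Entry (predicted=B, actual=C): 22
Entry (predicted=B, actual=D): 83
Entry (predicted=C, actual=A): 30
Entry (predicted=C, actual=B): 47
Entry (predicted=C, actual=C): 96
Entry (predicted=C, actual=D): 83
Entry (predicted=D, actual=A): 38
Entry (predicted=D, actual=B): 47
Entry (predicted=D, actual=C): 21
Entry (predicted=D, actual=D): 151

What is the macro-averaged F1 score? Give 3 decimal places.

Per-class F1 score (2·TP/(2·TP+FP+FN)):
  A: TP=85, FP=34+14+90=138, FN=27+30+38=95 → 170/403 = 0.4218
  B: TP=219, FP=27+22+83=132, FN=34+47+47=128 → 438/698 = 0.6275
  C: TP=96, FP=30+47+83=160, FN=14+22+21=57 → 192/409 = 0.4694
  D: TP=151, FP=38+47+21=106, FN=90+83+83=256 → 302/664 = 0.4548
Macro-F1 score = mean = (0.4218 + 0.6275 + 0.4694 + 0.4548) / 4 = 0.493

0.493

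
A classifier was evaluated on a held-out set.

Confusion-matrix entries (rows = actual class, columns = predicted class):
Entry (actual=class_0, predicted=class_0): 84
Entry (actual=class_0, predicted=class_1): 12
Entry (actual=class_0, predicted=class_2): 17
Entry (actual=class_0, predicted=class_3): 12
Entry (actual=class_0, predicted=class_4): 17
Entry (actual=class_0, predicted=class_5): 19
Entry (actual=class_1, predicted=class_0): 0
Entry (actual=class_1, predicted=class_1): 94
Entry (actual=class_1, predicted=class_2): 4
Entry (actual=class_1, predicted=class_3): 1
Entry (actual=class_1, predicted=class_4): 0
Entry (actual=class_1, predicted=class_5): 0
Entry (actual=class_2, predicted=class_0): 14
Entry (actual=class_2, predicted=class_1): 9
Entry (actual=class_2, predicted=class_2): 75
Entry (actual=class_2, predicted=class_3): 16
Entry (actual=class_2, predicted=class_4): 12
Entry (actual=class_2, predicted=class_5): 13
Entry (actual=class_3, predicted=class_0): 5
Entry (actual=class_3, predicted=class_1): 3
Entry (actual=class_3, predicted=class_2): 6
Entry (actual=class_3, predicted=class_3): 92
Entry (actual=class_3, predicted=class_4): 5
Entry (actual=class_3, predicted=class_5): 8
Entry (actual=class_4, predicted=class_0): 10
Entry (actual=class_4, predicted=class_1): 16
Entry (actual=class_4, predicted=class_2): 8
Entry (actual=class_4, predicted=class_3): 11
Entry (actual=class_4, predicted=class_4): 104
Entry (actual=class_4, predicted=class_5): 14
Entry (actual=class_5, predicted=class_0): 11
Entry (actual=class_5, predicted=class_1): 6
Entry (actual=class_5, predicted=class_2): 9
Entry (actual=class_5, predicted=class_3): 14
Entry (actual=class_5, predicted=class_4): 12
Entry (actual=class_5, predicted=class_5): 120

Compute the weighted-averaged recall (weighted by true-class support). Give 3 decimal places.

0.667

Per-class recall (TP/(TP+FN)):
  class_0: TP=84, FN=12+17+12+17+19=77 → 84/161 = 0.5217
  class_1: TP=94, FN=0+4+1+0+0=5 → 94/99 = 0.9495
  class_2: TP=75, FN=14+9+16+12+13=64 → 75/139 = 0.5396
  class_3: TP=92, FN=5+3+6+5+8=27 → 92/119 = 0.7731
  class_4: TP=104, FN=10+16+8+11+14=59 → 104/163 = 0.6380
  class_5: TP=120, FN=11+6+9+14+12=52 → 120/172 = 0.6977
Weighted-recall = Σ (supportᵢ/N)·recallᵢ with N=853: (161/853)·0.5217 + (99/853)·0.9495 + (139/853)·0.5396 + (119/853)·0.7731 + (163/853)·0.6380 + (172/853)·0.6977 = 0.667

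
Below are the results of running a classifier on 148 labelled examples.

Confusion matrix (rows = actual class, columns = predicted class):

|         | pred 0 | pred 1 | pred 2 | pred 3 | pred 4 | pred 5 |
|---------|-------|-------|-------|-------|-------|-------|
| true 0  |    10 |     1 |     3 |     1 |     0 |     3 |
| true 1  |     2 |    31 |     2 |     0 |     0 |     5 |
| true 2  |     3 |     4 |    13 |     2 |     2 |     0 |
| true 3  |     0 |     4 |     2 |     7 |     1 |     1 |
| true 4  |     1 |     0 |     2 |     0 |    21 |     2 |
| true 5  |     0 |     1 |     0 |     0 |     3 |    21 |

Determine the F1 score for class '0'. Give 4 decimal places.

0.5882

One-vs-rest for '0': TP = diagonal; FP = other classes predicted '0'; FN = '0' predicted as other.
F1 score = 2·TP/(2·TP+FP+FN).
0: TP=10, FP=2+3+0+1+0=6, FN=1+3+1+0+3=8 → 20/34 = 0.58824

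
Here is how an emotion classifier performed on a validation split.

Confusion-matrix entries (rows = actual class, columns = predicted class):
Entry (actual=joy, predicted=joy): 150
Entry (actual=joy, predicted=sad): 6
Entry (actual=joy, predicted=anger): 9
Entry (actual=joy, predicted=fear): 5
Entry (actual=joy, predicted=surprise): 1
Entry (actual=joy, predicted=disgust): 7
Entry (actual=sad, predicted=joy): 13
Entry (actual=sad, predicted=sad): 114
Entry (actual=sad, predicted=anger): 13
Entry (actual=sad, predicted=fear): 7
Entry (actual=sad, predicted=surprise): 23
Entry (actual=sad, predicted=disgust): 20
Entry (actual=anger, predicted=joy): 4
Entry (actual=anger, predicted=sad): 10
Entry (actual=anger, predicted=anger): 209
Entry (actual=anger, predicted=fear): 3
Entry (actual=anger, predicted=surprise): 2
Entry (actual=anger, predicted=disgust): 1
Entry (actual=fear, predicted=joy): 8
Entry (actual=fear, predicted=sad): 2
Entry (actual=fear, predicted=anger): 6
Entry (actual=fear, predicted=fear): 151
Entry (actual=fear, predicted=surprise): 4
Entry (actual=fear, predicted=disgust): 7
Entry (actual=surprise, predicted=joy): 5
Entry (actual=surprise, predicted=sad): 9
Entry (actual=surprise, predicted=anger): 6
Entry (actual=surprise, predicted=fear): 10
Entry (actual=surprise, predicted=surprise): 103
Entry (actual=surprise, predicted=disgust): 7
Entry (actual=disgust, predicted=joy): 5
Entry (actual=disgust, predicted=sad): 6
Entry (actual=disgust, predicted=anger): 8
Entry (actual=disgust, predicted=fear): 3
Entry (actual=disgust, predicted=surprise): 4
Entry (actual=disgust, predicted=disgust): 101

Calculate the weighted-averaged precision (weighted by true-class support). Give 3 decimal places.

0.794

Per-class precision (TP/(TP+FP)):
  joy: TP=150, FP=13+4+8+5+5=35 → 150/185 = 0.8108
  sad: TP=114, FP=6+10+2+9+6=33 → 114/147 = 0.7755
  anger: TP=209, FP=9+13+6+6+8=42 → 209/251 = 0.8327
  fear: TP=151, FP=5+7+3+10+3=28 → 151/179 = 0.8436
  surprise: TP=103, FP=1+23+2+4+4=34 → 103/137 = 0.7518
  disgust: TP=101, FP=7+20+1+7+7=42 → 101/143 = 0.7063
Weighted-precision = Σ (supportᵢ/N)·precisionᵢ with N=1042: (178/1042)·0.8108 + (190/1042)·0.7755 + (229/1042)·0.8327 + (178/1042)·0.8436 + (140/1042)·0.7518 + (127/1042)·0.7063 = 0.794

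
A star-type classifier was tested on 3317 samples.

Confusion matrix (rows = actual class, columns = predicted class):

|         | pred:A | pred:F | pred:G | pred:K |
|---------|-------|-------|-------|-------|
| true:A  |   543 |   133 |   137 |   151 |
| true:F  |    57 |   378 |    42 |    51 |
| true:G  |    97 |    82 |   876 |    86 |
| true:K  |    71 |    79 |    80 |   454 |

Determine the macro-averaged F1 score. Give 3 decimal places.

Per-class F1 score (2·TP/(2·TP+FP+FN)):
  A: TP=543, FP=57+97+71=225, FN=133+137+151=421 → 1086/1732 = 0.6270
  F: TP=378, FP=133+82+79=294, FN=57+42+51=150 → 756/1200 = 0.6300
  G: TP=876, FP=137+42+80=259, FN=97+82+86=265 → 1752/2276 = 0.7698
  K: TP=454, FP=151+51+86=288, FN=71+79+80=230 → 908/1426 = 0.6367
Macro-F1 score = mean = (0.6270 + 0.6300 + 0.7698 + 0.6367) / 4 = 0.666

0.666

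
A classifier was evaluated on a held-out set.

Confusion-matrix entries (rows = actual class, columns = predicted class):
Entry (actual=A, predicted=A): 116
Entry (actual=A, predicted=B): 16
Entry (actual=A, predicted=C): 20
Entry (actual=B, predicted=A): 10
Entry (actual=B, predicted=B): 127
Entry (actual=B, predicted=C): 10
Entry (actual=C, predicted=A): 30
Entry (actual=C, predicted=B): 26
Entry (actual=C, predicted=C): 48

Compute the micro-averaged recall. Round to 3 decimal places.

0.722

Micro-averaging pools counts across classes: ΣTP=291, ΣFP=112, ΣFN=112.
Micro-recall = TP/(TP+FN) on pooled counts = 0.722 (equals overall accuracy in single-label multiclass).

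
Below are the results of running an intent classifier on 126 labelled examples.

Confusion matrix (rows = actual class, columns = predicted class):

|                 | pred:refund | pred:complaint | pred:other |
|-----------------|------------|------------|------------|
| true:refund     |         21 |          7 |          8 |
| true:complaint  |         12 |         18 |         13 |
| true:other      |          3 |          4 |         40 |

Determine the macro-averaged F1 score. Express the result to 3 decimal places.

0.608

Per-class F1 score (2·TP/(2·TP+FP+FN)):
  refund: TP=21, FP=12+3=15, FN=7+8=15 → 42/72 = 0.5833
  complaint: TP=18, FP=7+4=11, FN=12+13=25 → 36/72 = 0.5000
  other: TP=40, FP=8+13=21, FN=3+4=7 → 80/108 = 0.7407
Macro-F1 score = mean = (0.5833 + 0.5000 + 0.7407) / 3 = 0.608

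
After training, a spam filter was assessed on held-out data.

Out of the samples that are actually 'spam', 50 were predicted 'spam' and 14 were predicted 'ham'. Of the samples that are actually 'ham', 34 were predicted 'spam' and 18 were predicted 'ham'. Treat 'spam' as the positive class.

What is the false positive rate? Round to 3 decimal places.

FPR = FP/(FP+TN) = 34/(34+18) = 0.654

0.654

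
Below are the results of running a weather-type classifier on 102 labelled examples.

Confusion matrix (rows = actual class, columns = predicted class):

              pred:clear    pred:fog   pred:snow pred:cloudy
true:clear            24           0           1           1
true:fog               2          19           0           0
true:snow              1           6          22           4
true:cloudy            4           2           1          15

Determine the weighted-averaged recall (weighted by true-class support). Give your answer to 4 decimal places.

Per-class recall (TP/(TP+FN)):
  clear: TP=24, FN=0+1+1=2 → 24/26 = 0.92308
  fog: TP=19, FN=2+0+0=2 → 19/21 = 0.90476
  snow: TP=22, FN=1+6+4=11 → 22/33 = 0.66667
  cloudy: TP=15, FN=4+2+1=7 → 15/22 = 0.68182
Weighted-recall = Σ (supportᵢ/N)·recallᵢ with N=102: (26/102)·0.92308 + (21/102)·0.90476 + (33/102)·0.66667 + (22/102)·0.68182 = 0.7843

0.7843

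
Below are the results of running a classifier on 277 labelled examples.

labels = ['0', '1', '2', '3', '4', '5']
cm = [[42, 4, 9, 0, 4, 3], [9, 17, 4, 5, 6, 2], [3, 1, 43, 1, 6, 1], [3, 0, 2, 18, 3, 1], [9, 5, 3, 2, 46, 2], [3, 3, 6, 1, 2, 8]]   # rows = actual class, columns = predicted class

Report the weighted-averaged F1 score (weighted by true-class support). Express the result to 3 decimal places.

Per-class F1 score (2·TP/(2·TP+FP+FN)):
  0: TP=42, FP=9+3+3+9+3=27, FN=4+9+0+4+3=20 → 84/131 = 0.6412
  1: TP=17, FP=4+1+0+5+3=13, FN=9+4+5+6+2=26 → 34/73 = 0.4658
  2: TP=43, FP=9+4+2+3+6=24, FN=3+1+1+6+1=12 → 86/122 = 0.7049
  3: TP=18, FP=0+5+1+2+1=9, FN=3+0+2+3+1=9 → 36/54 = 0.6667
  4: TP=46, FP=4+6+6+3+2=21, FN=9+5+3+2+2=21 → 92/134 = 0.6866
  5: TP=8, FP=3+2+1+1+2=9, FN=3+3+6+1+2=15 → 16/40 = 0.4000
Weighted-F1 score = Σ (supportᵢ/N)·F1 scoreᵢ with N=277: (62/277)·0.6412 + (43/277)·0.4658 + (55/277)·0.7049 + (27/277)·0.6667 + (67/277)·0.6866 + (23/277)·0.4000 = 0.620

0.620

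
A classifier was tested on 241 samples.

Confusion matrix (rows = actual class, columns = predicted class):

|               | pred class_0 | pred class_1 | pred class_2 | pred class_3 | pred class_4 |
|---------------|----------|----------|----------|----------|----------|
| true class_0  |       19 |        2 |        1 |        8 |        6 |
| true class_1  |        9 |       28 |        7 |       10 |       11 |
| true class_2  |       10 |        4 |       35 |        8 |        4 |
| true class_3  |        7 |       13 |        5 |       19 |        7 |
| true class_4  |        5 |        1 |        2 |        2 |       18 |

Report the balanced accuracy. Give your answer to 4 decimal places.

0.5095

Balanced accuracy = mean of per-class recall.
  class_0: recall = 19/36 = 0.52778
  class_1: recall = 28/65 = 0.43077
  class_2: recall = 35/61 = 0.57377
  class_3: recall = 19/51 = 0.37255
  class_4: recall = 18/28 = 0.64286
Mean = (0.52778 + 0.43077 + 0.57377 + 0.37255 + 0.64286) / 5 = 0.5095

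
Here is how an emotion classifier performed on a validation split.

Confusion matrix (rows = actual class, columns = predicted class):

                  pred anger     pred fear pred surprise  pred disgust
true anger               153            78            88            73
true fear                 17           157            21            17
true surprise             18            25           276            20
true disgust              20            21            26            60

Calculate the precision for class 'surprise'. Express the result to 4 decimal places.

0.6715

Take TP from the diagonal, FP from the rest of the 'surprise' prediction marginal, FN from the rest of the 'surprise' actual marginal.
precision = TP/(TP+FP).
surprise: TP=276, FP=88+21+26=135 → 276/411 = 0.67153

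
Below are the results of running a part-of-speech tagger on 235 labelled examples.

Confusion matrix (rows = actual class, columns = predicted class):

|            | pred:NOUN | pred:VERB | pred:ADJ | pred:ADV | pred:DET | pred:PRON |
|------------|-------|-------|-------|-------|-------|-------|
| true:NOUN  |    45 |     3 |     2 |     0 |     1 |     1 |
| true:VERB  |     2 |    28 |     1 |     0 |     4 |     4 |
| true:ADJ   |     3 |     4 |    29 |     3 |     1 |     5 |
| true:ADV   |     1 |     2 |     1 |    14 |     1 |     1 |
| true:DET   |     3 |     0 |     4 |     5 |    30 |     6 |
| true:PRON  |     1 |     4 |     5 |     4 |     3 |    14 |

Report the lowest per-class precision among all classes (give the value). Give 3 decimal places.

Per-class precision (TP/(TP+FP)):
  NOUN: TP=45, FP=2+3+1+3+1=10 → 45/55 = 0.8182
  VERB: TP=28, FP=3+4+2+0+4=13 → 28/41 = 0.6829
  ADJ: TP=29, FP=2+1+1+4+5=13 → 29/42 = 0.6905
  ADV: TP=14, FP=0+0+3+5+4=12 → 14/26 = 0.5385
  DET: TP=30, FP=1+4+1+1+3=10 → 30/40 = 0.7500
  PRON: TP=14, FP=1+4+5+1+6=17 → 14/31 = 0.4516
Lowest is class 'PRON' with precision = 0.452.

0.452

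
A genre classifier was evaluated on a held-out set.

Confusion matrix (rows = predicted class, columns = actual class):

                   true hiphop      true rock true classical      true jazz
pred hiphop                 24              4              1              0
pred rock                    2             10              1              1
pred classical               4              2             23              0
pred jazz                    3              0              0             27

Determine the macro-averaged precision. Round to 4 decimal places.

Per-class precision (TP/(TP+FP)):
  hiphop: TP=24, FP=4+1+0=5 → 24/29 = 0.82759
  rock: TP=10, FP=2+1+1=4 → 10/14 = 0.71429
  classical: TP=23, FP=4+2+0=6 → 23/29 = 0.79310
  jazz: TP=27, FP=3+0+0=3 → 27/30 = 0.90000
Macro-precision = mean = (0.82759 + 0.71429 + 0.79310 + 0.90000) / 4 = 0.8087

0.8087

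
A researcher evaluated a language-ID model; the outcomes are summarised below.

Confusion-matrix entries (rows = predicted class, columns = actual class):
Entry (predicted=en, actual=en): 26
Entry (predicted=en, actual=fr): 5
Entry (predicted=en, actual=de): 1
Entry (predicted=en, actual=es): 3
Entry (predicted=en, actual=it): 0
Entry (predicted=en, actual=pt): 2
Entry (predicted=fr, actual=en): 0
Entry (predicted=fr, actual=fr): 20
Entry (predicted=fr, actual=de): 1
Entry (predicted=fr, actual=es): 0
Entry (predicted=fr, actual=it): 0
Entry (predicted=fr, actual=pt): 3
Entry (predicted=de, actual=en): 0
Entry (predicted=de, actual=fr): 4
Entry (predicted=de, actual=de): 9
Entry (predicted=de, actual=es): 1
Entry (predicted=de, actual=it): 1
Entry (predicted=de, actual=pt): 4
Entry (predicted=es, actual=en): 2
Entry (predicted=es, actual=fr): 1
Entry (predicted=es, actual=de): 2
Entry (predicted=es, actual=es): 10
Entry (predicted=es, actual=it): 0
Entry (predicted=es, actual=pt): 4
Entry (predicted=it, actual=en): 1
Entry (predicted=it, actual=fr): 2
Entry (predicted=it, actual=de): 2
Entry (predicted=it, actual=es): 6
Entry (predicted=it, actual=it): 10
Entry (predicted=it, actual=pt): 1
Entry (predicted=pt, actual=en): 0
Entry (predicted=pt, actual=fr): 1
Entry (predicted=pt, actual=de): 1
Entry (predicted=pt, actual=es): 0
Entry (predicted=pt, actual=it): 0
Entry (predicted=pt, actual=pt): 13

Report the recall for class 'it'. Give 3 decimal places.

recall = TP/(TP+FN).
it: TP=10, FN=0+0+1+0+0=1 → 10/11 = 0.9091

0.909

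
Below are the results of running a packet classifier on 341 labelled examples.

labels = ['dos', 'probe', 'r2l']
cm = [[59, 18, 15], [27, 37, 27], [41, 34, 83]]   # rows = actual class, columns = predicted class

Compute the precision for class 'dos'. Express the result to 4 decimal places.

0.4646

One-vs-rest for 'dos': TP = diagonal; FP = other classes predicted 'dos'; FN = 'dos' predicted as other.
precision = TP/(TP+FP).
dos: TP=59, FP=27+41=68 → 59/127 = 0.46457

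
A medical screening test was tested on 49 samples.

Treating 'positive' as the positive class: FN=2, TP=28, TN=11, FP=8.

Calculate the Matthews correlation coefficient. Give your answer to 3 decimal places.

MCC = (TP·TN − FP·FN) / √((TP+FP)(TP+FN)(TN+FP)(TN+FN))
Numerator = 28·11 − 8·2 = 292
Denominator = √(36·30·19·13) = √266760 = 516.4881
MCC = 292 / 516.4881 = 0.565

0.565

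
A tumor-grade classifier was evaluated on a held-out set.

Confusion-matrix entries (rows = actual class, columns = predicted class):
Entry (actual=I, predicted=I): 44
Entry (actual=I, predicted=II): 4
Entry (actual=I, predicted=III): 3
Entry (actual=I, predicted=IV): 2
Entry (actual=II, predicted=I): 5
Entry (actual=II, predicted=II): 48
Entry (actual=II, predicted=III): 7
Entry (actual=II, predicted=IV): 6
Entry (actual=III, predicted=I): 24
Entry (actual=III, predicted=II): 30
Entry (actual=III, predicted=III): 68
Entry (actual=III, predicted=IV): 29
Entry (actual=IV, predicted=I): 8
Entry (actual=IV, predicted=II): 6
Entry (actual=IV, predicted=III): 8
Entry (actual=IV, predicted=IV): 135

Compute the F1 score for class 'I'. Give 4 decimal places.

Treat 'I' as positive and all other classes as negative.
F1 score = 2·TP/(2·TP+FP+FN).
I: TP=44, FP=5+24+8=37, FN=4+3+2=9 → 88/134 = 0.65672

0.6567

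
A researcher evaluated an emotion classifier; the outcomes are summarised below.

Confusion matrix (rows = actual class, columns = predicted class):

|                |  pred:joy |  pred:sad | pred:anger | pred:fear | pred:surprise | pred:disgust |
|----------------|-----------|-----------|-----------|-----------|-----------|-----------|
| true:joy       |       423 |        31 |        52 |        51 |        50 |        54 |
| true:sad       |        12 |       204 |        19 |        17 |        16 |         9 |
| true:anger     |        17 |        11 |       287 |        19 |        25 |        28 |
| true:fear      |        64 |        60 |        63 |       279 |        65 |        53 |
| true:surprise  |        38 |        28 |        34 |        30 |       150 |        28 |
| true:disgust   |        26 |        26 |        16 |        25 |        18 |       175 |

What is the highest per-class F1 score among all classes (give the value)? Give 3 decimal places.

Per-class F1 score (2·TP/(2·TP+FP+FN)):
  joy: TP=423, FP=12+17+64+38+26=157, FN=31+52+51+50+54=238 → 846/1241 = 0.6817
  sad: TP=204, FP=31+11+60+28+26=156, FN=12+19+17+16+9=73 → 408/637 = 0.6405
  anger: TP=287, FP=52+19+63+34+16=184, FN=17+11+19+25+28=100 → 574/858 = 0.6690
  fear: TP=279, FP=51+17+19+30+25=142, FN=64+60+63+65+53=305 → 558/1005 = 0.5552
  surprise: TP=150, FP=50+16+25+65+18=174, FN=38+28+34+30+28=158 → 300/632 = 0.4747
  disgust: TP=175, FP=54+9+28+53+28=172, FN=26+26+16+25+18=111 → 350/633 = 0.5529
Highest is class 'joy' with F1 score = 0.682.

0.682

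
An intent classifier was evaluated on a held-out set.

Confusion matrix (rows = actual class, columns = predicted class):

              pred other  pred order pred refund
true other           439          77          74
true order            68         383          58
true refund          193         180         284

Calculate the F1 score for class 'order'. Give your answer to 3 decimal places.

0.667

F1 score = 2·TP/(2·TP+FP+FN).
order: TP=383, FP=77+180=257, FN=68+58=126 → 766/1149 = 0.6667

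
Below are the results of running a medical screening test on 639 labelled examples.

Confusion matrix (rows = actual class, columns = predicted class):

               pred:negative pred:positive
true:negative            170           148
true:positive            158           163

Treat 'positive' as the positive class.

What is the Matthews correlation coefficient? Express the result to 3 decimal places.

0.042

MCC = (TP·TN − FP·FN) / √((TP+FP)(TP+FN)(TN+FP)(TN+FN))
Numerator = 163·170 − 148·158 = 4326
Denominator = √(311·321·318·328) = √10412772624 = 102042.9940
MCC = 4326 / 102042.9940 = 0.042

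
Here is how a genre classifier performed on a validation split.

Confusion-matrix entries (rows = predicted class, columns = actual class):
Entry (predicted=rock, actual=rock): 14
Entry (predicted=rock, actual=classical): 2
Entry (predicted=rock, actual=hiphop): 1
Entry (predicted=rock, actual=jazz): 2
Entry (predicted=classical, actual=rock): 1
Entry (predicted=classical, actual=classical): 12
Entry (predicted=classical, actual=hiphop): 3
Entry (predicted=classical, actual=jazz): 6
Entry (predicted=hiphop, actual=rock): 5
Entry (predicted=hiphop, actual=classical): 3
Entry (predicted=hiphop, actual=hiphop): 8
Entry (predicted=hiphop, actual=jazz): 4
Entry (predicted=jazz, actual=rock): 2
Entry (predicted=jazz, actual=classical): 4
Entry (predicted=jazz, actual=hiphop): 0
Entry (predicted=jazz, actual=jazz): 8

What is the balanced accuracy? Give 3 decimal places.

0.569

Balanced accuracy = mean of per-class recall.
  rock: recall = 14/22 = 0.6364
  classical: recall = 12/21 = 0.5714
  hiphop: recall = 8/12 = 0.6667
  jazz: recall = 8/20 = 0.4000
Mean = (0.6364 + 0.5714 + 0.6667 + 0.4000) / 4 = 0.569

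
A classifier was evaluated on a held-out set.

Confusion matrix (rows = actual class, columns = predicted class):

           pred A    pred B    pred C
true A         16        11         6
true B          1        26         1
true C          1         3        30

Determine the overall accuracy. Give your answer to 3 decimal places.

0.758

Accuracy = trace / total = (16+26+30=72) / 95 = 72/95 = 0.758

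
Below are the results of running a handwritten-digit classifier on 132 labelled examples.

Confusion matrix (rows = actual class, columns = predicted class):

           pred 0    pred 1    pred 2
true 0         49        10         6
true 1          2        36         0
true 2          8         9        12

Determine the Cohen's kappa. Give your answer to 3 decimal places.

0.579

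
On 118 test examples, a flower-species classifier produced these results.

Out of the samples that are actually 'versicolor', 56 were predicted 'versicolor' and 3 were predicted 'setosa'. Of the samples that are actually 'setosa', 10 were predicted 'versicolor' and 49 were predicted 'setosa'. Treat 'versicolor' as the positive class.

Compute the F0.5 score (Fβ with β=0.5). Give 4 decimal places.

0.8669

Fβ = (1+β²)·TP / ((1+β²)·TP + β²·FN + FP), with β²=1/4
= 1.25·56 / (1.25·56 + 0.25·3 + 10) = 0.8669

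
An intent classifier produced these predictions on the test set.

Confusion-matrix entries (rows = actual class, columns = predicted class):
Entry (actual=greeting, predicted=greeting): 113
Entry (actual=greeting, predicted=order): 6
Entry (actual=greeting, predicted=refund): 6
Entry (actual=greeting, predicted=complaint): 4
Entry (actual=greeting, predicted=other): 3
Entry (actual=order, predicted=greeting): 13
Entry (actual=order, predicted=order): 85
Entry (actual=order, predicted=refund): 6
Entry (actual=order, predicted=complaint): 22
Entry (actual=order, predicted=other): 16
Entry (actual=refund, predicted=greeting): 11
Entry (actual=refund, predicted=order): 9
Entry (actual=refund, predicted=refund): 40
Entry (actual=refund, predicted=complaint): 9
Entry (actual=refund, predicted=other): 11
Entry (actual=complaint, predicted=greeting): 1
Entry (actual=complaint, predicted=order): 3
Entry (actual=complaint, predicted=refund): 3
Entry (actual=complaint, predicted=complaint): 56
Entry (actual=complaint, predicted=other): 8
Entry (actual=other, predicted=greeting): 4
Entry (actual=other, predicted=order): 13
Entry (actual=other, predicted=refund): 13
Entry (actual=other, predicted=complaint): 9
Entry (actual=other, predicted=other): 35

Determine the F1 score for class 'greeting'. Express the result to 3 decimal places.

0.825

Take TP from the diagonal, FP from the rest of the 'greeting' prediction marginal, FN from the rest of the 'greeting' actual marginal.
F1 score = 2·TP/(2·TP+FP+FN).
greeting: TP=113, FP=13+11+1+4=29, FN=6+6+4+3=19 → 226/274 = 0.8248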